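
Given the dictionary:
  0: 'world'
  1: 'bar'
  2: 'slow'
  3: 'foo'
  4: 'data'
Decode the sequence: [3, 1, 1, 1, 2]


Look up each index in the dictionary:
  3 -> 'foo'
  1 -> 'bar'
  1 -> 'bar'
  1 -> 'bar'
  2 -> 'slow'

Decoded: "foo bar bar bar slow"


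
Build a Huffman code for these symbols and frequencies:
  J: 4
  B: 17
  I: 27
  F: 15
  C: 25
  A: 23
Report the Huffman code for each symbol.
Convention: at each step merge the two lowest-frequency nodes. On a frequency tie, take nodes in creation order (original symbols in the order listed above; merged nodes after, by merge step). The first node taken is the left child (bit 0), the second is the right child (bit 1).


Huffman tree construction:
Step 1: Merge J(4) + F(15) = 19
Step 2: Merge B(17) + (J+F)(19) = 36
Step 3: Merge A(23) + C(25) = 48
Step 4: Merge I(27) + (B+(J+F))(36) = 63
Step 5: Merge (A+C)(48) + (I+(B+(J+F)))(63) = 111
Read each symbol's code off the tree from the root (left child = 0, right child = 1).

Codes:
  J: 1110 (length 4)
  B: 110 (length 3)
  I: 10 (length 2)
  F: 1111 (length 4)
  C: 01 (length 2)
  A: 00 (length 2)
Average code length: 277/111 = 2.4955 bits/symbol


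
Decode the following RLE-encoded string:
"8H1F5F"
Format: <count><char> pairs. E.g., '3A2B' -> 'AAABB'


Expanding each <count><char> pair:
  8H -> 'HHHHHHHH'
  1F -> 'F'
  5F -> 'FFFFF'

Decoded = HHHHHHHHFFFFFF


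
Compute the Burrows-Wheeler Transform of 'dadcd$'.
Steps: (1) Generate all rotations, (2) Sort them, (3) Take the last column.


Rotations (sorted):
  0: $dadcd -> last char: d
  1: adcd$d -> last char: d
  2: cd$dad -> last char: d
  3: d$dadc -> last char: c
  4: dadcd$ -> last char: $
  5: dcd$da -> last char: a


BWT = dddc$a


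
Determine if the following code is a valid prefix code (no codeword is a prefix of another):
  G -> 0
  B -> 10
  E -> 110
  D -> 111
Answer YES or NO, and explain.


Checking each pair (does one codeword prefix another?):
  G='0' vs B='10': no prefix
  G='0' vs E='110': no prefix
  G='0' vs D='111': no prefix
  B='10' vs G='0': no prefix
  B='10' vs E='110': no prefix
  B='10' vs D='111': no prefix
  E='110' vs G='0': no prefix
  E='110' vs B='10': no prefix
  E='110' vs D='111': no prefix
  D='111' vs G='0': no prefix
  D='111' vs B='10': no prefix
  D='111' vs E='110': no prefix
No violation found over all pairs.

YES -- this is a valid prefix code. No codeword is a prefix of any other codeword.


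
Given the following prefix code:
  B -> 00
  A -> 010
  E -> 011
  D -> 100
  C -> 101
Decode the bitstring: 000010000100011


Decoding step by step:
Bits 00 -> B
Bits 00 -> B
Bits 100 -> D
Bits 00 -> B
Bits 100 -> D
Bits 011 -> E


Decoded message: BBDBDE


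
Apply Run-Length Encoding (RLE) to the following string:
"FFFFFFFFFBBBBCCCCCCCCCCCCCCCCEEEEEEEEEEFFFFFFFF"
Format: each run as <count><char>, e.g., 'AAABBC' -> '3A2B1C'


Scanning runs left to right:
  i=0: run of 'F' x 9 -> '9F'
  i=9: run of 'B' x 4 -> '4B'
  i=13: run of 'C' x 16 -> '16C'
  i=29: run of 'E' x 10 -> '10E'
  i=39: run of 'F' x 8 -> '8F'

RLE = 9F4B16C10E8F


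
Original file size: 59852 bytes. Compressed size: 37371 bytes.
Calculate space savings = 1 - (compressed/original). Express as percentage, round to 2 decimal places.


ratio = compressed/original = 37371/59852 = 0.62439
savings = 1 - ratio = 1 - 0.62439 = 0.37561
as a percentage: 0.37561 * 100 = 37.56%

Space savings = 1 - 37371/59852 = 37.56%


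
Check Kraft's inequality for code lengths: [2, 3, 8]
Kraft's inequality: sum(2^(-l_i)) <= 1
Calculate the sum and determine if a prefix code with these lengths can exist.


Sum = 2^(-2) + 2^(-3) + 2^(-8)
    = 0.25 + 0.125 + 0.00390625
    = 97/256 = 0.37890625
Since 0.37890625 <= 1, Kraft's inequality IS satisfied.
A prefix code with these lengths CAN exist.

Kraft sum = 0.37890625. Satisfied.


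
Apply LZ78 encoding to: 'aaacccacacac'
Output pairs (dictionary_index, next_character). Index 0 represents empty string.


LZ78 encoding steps:
Dictionary: {0: ''}
Step 1: w='' (idx 0), next='a' -> output (0, 'a'), add 'a' as idx 1
Step 2: w='a' (idx 1), next='a' -> output (1, 'a'), add 'aa' as idx 2
Step 3: w='' (idx 0), next='c' -> output (0, 'c'), add 'c' as idx 3
Step 4: w='c' (idx 3), next='c' -> output (3, 'c'), add 'cc' as idx 4
Step 5: w='a' (idx 1), next='c' -> output (1, 'c'), add 'ac' as idx 5
Step 6: w='ac' (idx 5), next='a' -> output (5, 'a'), add 'aca' as idx 6
Step 7: w='c' (idx 3), end of input -> output (3, '')


Encoded: [(0, 'a'), (1, 'a'), (0, 'c'), (3, 'c'), (1, 'c'), (5, 'a'), (3, '')]


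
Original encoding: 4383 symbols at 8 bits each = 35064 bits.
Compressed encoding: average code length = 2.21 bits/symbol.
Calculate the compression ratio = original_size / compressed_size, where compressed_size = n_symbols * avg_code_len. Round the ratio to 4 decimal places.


original_size = n_symbols * orig_bits = 4383 * 8 = 35064 bits
compressed_size = n_symbols * avg_code_len = 4383 * 2.21 = 9686.43 bits
ratio = original_size / compressed_size = 35064 / 9686.43 = 3.6199

Compression ratio = 3.6199


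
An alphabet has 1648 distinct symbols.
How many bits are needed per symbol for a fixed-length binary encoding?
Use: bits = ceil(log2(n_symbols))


log2(1648) = 10.6865
Bracket: 2^10 = 1024 < 1648 <= 2^11 = 2048
So ceil(log2(1648)) = 11

bits = ceil(log2(1648)) = ceil(10.6865) = 11 bits


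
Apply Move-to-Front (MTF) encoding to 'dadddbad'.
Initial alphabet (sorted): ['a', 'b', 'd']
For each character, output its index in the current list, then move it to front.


MTF encoding:
'd': index 2 in ['a', 'b', 'd'] -> ['d', 'a', 'b']
'a': index 1 in ['d', 'a', 'b'] -> ['a', 'd', 'b']
'd': index 1 in ['a', 'd', 'b'] -> ['d', 'a', 'b']
'd': index 0 in ['d', 'a', 'b'] -> ['d', 'a', 'b']
'd': index 0 in ['d', 'a', 'b'] -> ['d', 'a', 'b']
'b': index 2 in ['d', 'a', 'b'] -> ['b', 'd', 'a']
'a': index 2 in ['b', 'd', 'a'] -> ['a', 'b', 'd']
'd': index 2 in ['a', 'b', 'd'] -> ['d', 'a', 'b']


Output: [2, 1, 1, 0, 0, 2, 2, 2]


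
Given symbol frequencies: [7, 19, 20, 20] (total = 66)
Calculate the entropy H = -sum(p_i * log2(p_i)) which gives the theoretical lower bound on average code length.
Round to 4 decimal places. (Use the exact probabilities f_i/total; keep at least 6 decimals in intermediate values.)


Per-symbol terms -p_i * log2(p_i) with p_i = f_i/66:
  p = 7/66 = 0.106061: log2(p) = -3.237039, -p*log2(p) = 0.343322
  p = 19/66 = 0.287879: log2(p) = -1.796467, -p*log2(p) = 0.517165
  p = 20/66 = 0.303030: log2(p) = -1.722466, -p*log2(p) = 0.521959
  p = 20/66 = 0.303030: log2(p) = -1.722466, -p*log2(p) = 0.521959
H = 0.343322 + 0.517165 + 0.521959 + 0.521959 = 1.904405

H = 1.9044 bits/symbol


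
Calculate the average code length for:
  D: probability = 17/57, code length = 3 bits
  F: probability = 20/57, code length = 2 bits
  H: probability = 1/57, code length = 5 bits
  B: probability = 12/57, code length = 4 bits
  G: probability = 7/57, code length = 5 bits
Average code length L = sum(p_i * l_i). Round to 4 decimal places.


Weighted contributions p_i * l_i:
  D: (17/57) * 3 = 51/57
  F: (20/57) * 2 = 40/57
  H: (1/57) * 5 = 5/57
  B: (12/57) * 4 = 48/57
  G: (7/57) * 5 = 35/57
Sum = (51 + 40 + 5 + 48 + 35)/57 = 179/57

L = 179/57 = 3.1404 bits/symbol


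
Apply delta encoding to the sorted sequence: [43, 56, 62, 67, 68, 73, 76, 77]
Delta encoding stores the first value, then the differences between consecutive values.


First value: 43
Deltas:
  56 - 43 = 13
  62 - 56 = 6
  67 - 62 = 5
  68 - 67 = 1
  73 - 68 = 5
  76 - 73 = 3
  77 - 76 = 1


Delta encoded: [43, 13, 6, 5, 1, 5, 3, 1]


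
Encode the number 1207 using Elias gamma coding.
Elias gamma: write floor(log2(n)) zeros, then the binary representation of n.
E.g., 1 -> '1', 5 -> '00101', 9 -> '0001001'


num_bits = floor(log2(1207)) + 1 = 11
leading_zeros = num_bits - 1 = 10
binary(1207) = 10010110111

Elias gamma(1207) = '0000000000' + '10010110111' = 000000000010010110111 (21 bits)


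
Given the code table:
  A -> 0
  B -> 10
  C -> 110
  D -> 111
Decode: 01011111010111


Decoding:
0 -> A
10 -> B
111 -> D
110 -> C
10 -> B
111 -> D


Result: ABDCBD


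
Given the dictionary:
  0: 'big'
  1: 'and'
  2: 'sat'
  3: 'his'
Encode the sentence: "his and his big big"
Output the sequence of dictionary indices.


Look up each word in the dictionary:
  'his' -> 3
  'and' -> 1
  'his' -> 3
  'big' -> 0
  'big' -> 0

Encoded: [3, 1, 3, 0, 0]


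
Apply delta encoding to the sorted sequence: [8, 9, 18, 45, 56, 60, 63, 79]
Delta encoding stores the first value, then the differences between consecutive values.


First value: 8
Deltas:
  9 - 8 = 1
  18 - 9 = 9
  45 - 18 = 27
  56 - 45 = 11
  60 - 56 = 4
  63 - 60 = 3
  79 - 63 = 16


Delta encoded: [8, 1, 9, 27, 11, 4, 3, 16]


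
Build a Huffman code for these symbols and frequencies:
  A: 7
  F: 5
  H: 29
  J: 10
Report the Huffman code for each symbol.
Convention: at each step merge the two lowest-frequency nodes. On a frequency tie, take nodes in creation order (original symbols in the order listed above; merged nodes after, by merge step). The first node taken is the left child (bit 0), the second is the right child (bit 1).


Huffman tree construction:
Step 1: Merge F(5) + A(7) = 12
Step 2: Merge J(10) + (F+A)(12) = 22
Step 3: Merge (J+(F+A))(22) + H(29) = 51
Read each symbol's code off the tree from the root (left child = 0, right child = 1).

Codes:
  A: 011 (length 3)
  F: 010 (length 3)
  H: 1 (length 1)
  J: 00 (length 2)
Average code length: 85/51 = 1.6667 bits/symbol


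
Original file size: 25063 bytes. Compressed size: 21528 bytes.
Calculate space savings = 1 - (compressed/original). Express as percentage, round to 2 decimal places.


ratio = compressed/original = 21528/25063 = 0.858955
savings = 1 - ratio = 1 - 0.858955 = 0.141045
as a percentage: 0.141045 * 100 = 14.1%

Space savings = 1 - 21528/25063 = 14.1%


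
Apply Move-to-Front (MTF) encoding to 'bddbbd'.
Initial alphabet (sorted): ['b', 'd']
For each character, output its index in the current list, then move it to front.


MTF encoding:
'b': index 0 in ['b', 'd'] -> ['b', 'd']
'd': index 1 in ['b', 'd'] -> ['d', 'b']
'd': index 0 in ['d', 'b'] -> ['d', 'b']
'b': index 1 in ['d', 'b'] -> ['b', 'd']
'b': index 0 in ['b', 'd'] -> ['b', 'd']
'd': index 1 in ['b', 'd'] -> ['d', 'b']


Output: [0, 1, 0, 1, 0, 1]


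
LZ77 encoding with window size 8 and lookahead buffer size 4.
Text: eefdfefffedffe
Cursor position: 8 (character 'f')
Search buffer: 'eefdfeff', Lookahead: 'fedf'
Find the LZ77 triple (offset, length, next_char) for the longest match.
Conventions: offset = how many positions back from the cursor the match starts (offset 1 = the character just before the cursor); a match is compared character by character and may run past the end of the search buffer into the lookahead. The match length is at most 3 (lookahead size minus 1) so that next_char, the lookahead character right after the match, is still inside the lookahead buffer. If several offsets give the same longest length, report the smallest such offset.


Try each offset into the search buffer:
  offset=1 (pos 7, char 'f'): match length 1
  offset=2 (pos 6, char 'f'): match length 1
  offset=3 (pos 5, char 'e'): match length 0
  offset=4 (pos 4, char 'f'): match length 2
  offset=5 (pos 3, char 'd'): match length 0
  offset=6 (pos 2, char 'f'): match length 1
  offset=7 (pos 1, char 'e'): match length 0
  offset=8 (pos 0, char 'e'): match length 0
Longest match has length 2 at offset 4.
next_char = character at position 8 + 2 = 10 -> 'd'

Best match: offset=4, length=2 (matching 'fe' starting at position 4)
LZ77 triple: (4, 2, 'd')


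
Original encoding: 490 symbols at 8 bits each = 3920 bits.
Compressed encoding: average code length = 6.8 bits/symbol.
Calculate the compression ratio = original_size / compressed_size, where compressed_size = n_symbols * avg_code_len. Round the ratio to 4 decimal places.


original_size = n_symbols * orig_bits = 490 * 8 = 3920 bits
compressed_size = n_symbols * avg_code_len = 490 * 6.8 = 3332.0 bits
ratio = original_size / compressed_size = 3920 / 3332.0 = 1.1765

Compression ratio = 1.1765


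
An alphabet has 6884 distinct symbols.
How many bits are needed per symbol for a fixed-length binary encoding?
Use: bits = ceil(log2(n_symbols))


log2(6884) = 12.749
Bracket: 2^12 = 4096 < 6884 <= 2^13 = 8192
So ceil(log2(6884)) = 13

bits = ceil(log2(6884)) = ceil(12.749) = 13 bits


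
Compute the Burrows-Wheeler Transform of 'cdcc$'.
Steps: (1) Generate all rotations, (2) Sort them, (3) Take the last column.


Rotations (sorted):
  0: $cdcc -> last char: c
  1: c$cdc -> last char: c
  2: cc$cd -> last char: d
  3: cdcc$ -> last char: $
  4: dcc$c -> last char: c


BWT = ccd$c


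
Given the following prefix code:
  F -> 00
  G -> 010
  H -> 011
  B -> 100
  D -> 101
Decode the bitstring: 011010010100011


Decoding step by step:
Bits 011 -> H
Bits 010 -> G
Bits 010 -> G
Bits 100 -> B
Bits 011 -> H


Decoded message: HGGBH


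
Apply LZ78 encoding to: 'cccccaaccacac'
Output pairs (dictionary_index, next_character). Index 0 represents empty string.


LZ78 encoding steps:
Dictionary: {0: ''}
Step 1: w='' (idx 0), next='c' -> output (0, 'c'), add 'c' as idx 1
Step 2: w='c' (idx 1), next='c' -> output (1, 'c'), add 'cc' as idx 2
Step 3: w='cc' (idx 2), next='a' -> output (2, 'a'), add 'cca' as idx 3
Step 4: w='' (idx 0), next='a' -> output (0, 'a'), add 'a' as idx 4
Step 5: w='cca' (idx 3), next='c' -> output (3, 'c'), add 'ccac' as idx 5
Step 6: w='a' (idx 4), next='c' -> output (4, 'c'), add 'ac' as idx 6


Encoded: [(0, 'c'), (1, 'c'), (2, 'a'), (0, 'a'), (3, 'c'), (4, 'c')]


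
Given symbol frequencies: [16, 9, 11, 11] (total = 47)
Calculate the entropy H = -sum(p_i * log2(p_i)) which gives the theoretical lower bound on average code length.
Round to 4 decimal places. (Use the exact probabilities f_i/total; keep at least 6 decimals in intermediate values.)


Per-symbol terms -p_i * log2(p_i) with p_i = f_i/47:
  p = 16/47 = 0.340426: log2(p) = -1.554589, -p*log2(p) = 0.529222
  p = 9/47 = 0.191489: log2(p) = -2.384664, -p*log2(p) = 0.456638
  p = 11/47 = 0.234043: log2(p) = -2.095157, -p*log2(p) = 0.490356
  p = 11/47 = 0.234043: log2(p) = -2.095157, -p*log2(p) = 0.490356
H = 0.529222 + 0.456638 + 0.490356 + 0.490356 = 1.966572

H = 1.9666 bits/symbol


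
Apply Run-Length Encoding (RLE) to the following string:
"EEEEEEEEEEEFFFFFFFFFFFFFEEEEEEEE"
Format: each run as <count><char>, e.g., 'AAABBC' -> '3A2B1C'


Scanning runs left to right:
  i=0: run of 'E' x 11 -> '11E'
  i=11: run of 'F' x 13 -> '13F'
  i=24: run of 'E' x 8 -> '8E'

RLE = 11E13F8E


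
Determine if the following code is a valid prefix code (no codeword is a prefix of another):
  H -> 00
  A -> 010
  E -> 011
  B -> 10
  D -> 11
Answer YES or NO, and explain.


Checking each pair (does one codeword prefix another?):
  H='00' vs A='010': no prefix
  H='00' vs E='011': no prefix
  H='00' vs B='10': no prefix
  H='00' vs D='11': no prefix
  A='010' vs H='00': no prefix
  A='010' vs E='011': no prefix
  A='010' vs B='10': no prefix
  A='010' vs D='11': no prefix
  E='011' vs H='00': no prefix
  E='011' vs A='010': no prefix
  E='011' vs B='10': no prefix
  E='011' vs D='11': no prefix
  B='10' vs H='00': no prefix
  B='10' vs A='010': no prefix
  B='10' vs E='011': no prefix
  B='10' vs D='11': no prefix
  D='11' vs H='00': no prefix
  D='11' vs A='010': no prefix
  D='11' vs E='011': no prefix
  D='11' vs B='10': no prefix
No violation found over all pairs.

YES -- this is a valid prefix code. No codeword is a prefix of any other codeword.


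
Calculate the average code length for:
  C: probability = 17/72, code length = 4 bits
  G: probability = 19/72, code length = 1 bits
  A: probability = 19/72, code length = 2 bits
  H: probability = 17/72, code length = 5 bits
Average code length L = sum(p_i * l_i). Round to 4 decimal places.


Weighted contributions p_i * l_i:
  C: (17/72) * 4 = 68/72
  G: (19/72) * 1 = 19/72
  A: (19/72) * 2 = 38/72
  H: (17/72) * 5 = 85/72
Sum = (68 + 19 + 38 + 85)/72 = 210/72

L = 210/72 = 2.9167 bits/symbol


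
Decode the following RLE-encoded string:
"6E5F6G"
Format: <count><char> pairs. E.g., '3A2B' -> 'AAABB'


Expanding each <count><char> pair:
  6E -> 'EEEEEE'
  5F -> 'FFFFF'
  6G -> 'GGGGGG'

Decoded = EEEEEEFFFFFGGGGGG


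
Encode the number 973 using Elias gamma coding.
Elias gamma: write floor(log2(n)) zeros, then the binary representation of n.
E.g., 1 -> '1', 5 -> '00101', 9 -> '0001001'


num_bits = floor(log2(973)) + 1 = 10
leading_zeros = num_bits - 1 = 9
binary(973) = 1111001101

Elias gamma(973) = '000000000' + '1111001101' = 0000000001111001101 (19 bits)


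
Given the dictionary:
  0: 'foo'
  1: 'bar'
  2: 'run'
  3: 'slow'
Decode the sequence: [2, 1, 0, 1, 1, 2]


Look up each index in the dictionary:
  2 -> 'run'
  1 -> 'bar'
  0 -> 'foo'
  1 -> 'bar'
  1 -> 'bar'
  2 -> 'run'

Decoded: "run bar foo bar bar run"


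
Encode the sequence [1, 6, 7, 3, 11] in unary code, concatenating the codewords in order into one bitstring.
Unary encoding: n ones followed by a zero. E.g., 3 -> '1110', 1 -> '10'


Encode each number as n ones followed by a terminating 0:
  1 -> 10 (2 bits)
  6 -> 1111110 (7 bits)
  7 -> 11111110 (8 bits)
  3 -> 1110 (4 bits)
  11 -> 111111111110 (12 bits)
Total length = 2 + 7 + 8 + 4 + 12 = 33 bits.

Unary([1, 6, 7, 3, 11]) = 101111110111111101110111111111110 (33 bits)


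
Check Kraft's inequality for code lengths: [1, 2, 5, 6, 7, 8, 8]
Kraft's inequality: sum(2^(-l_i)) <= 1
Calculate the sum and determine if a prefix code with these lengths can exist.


Sum = 2^(-1) + 2^(-2) + 2^(-5) + 2^(-6) + 2^(-7) + 2^(-8) + 2^(-8)
    = 0.5 + 0.25 + 0.03125 + 0.015625 + 0.0078125 + 0.00390625 + 0.00390625
    = 208/256 = 0.8125
Since 0.8125 <= 1, Kraft's inequality IS satisfied.
A prefix code with these lengths CAN exist.

Kraft sum = 0.8125. Satisfied.


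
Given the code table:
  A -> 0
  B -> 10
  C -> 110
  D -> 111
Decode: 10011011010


Decoding:
10 -> B
0 -> A
110 -> C
110 -> C
10 -> B


Result: BACCB


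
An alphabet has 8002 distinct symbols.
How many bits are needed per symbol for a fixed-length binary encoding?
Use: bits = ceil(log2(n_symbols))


log2(8002) = 12.9661
Bracket: 2^12 = 4096 < 8002 <= 2^13 = 8192
So ceil(log2(8002)) = 13

bits = ceil(log2(8002)) = ceil(12.9661) = 13 bits


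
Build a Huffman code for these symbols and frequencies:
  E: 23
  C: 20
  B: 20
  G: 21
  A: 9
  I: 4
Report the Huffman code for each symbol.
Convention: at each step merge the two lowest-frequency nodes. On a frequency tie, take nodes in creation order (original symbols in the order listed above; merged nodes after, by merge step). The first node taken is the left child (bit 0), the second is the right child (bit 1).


Huffman tree construction:
Step 1: Merge I(4) + A(9) = 13
Step 2: Merge (I+A)(13) + C(20) = 33
Step 3: Merge B(20) + G(21) = 41
Step 4: Merge E(23) + ((I+A)+C)(33) = 56
Step 5: Merge (B+G)(41) + (E+((I+A)+C))(56) = 97
Read each symbol's code off the tree from the root (left child = 0, right child = 1).

Codes:
  E: 10 (length 2)
  C: 111 (length 3)
  B: 00 (length 2)
  G: 01 (length 2)
  A: 1101 (length 4)
  I: 1100 (length 4)
Average code length: 240/97 = 2.4742 bits/symbol


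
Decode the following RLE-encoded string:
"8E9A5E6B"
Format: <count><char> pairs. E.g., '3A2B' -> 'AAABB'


Expanding each <count><char> pair:
  8E -> 'EEEEEEEE'
  9A -> 'AAAAAAAAA'
  5E -> 'EEEEE'
  6B -> 'BBBBBB'

Decoded = EEEEEEEEAAAAAAAAAEEEEEBBBBBB


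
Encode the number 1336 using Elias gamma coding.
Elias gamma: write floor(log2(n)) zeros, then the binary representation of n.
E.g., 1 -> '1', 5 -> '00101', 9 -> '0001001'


num_bits = floor(log2(1336)) + 1 = 11
leading_zeros = num_bits - 1 = 10
binary(1336) = 10100111000

Elias gamma(1336) = '0000000000' + '10100111000' = 000000000010100111000 (21 bits)


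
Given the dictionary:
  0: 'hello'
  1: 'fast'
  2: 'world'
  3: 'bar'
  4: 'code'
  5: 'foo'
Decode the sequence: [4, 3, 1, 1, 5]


Look up each index in the dictionary:
  4 -> 'code'
  3 -> 'bar'
  1 -> 'fast'
  1 -> 'fast'
  5 -> 'foo'

Decoded: "code bar fast fast foo"


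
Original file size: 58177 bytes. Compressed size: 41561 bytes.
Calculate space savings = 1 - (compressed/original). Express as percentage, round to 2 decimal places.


ratio = compressed/original = 41561/58177 = 0.714389
savings = 1 - ratio = 1 - 0.714389 = 0.285611
as a percentage: 0.285611 * 100 = 28.56%

Space savings = 1 - 41561/58177 = 28.56%


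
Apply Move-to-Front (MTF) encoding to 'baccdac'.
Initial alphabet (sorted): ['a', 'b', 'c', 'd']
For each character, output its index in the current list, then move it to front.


MTF encoding:
'b': index 1 in ['a', 'b', 'c', 'd'] -> ['b', 'a', 'c', 'd']
'a': index 1 in ['b', 'a', 'c', 'd'] -> ['a', 'b', 'c', 'd']
'c': index 2 in ['a', 'b', 'c', 'd'] -> ['c', 'a', 'b', 'd']
'c': index 0 in ['c', 'a', 'b', 'd'] -> ['c', 'a', 'b', 'd']
'd': index 3 in ['c', 'a', 'b', 'd'] -> ['d', 'c', 'a', 'b']
'a': index 2 in ['d', 'c', 'a', 'b'] -> ['a', 'd', 'c', 'b']
'c': index 2 in ['a', 'd', 'c', 'b'] -> ['c', 'a', 'd', 'b']


Output: [1, 1, 2, 0, 3, 2, 2]


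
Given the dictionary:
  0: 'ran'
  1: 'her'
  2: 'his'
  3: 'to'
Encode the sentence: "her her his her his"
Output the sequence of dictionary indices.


Look up each word in the dictionary:
  'her' -> 1
  'her' -> 1
  'his' -> 2
  'her' -> 1
  'his' -> 2

Encoded: [1, 1, 2, 1, 2]


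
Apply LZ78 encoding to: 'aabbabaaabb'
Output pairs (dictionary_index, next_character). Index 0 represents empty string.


LZ78 encoding steps:
Dictionary: {0: ''}
Step 1: w='' (idx 0), next='a' -> output (0, 'a'), add 'a' as idx 1
Step 2: w='a' (idx 1), next='b' -> output (1, 'b'), add 'ab' as idx 2
Step 3: w='' (idx 0), next='b' -> output (0, 'b'), add 'b' as idx 3
Step 4: w='ab' (idx 2), next='a' -> output (2, 'a'), add 'aba' as idx 4
Step 5: w='a' (idx 1), next='a' -> output (1, 'a'), add 'aa' as idx 5
Step 6: w='b' (idx 3), next='b' -> output (3, 'b'), add 'bb' as idx 6


Encoded: [(0, 'a'), (1, 'b'), (0, 'b'), (2, 'a'), (1, 'a'), (3, 'b')]


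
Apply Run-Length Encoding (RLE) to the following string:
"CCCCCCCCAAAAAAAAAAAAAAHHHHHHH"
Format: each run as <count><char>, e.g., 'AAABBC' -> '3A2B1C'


Scanning runs left to right:
  i=0: run of 'C' x 8 -> '8C'
  i=8: run of 'A' x 14 -> '14A'
  i=22: run of 'H' x 7 -> '7H'

RLE = 8C14A7H


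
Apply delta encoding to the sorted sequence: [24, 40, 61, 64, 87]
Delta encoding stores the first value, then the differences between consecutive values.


First value: 24
Deltas:
  40 - 24 = 16
  61 - 40 = 21
  64 - 61 = 3
  87 - 64 = 23


Delta encoded: [24, 16, 21, 3, 23]


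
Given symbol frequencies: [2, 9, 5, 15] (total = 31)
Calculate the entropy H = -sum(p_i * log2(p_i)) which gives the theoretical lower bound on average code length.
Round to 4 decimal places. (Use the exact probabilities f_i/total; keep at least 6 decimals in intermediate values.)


Per-symbol terms -p_i * log2(p_i) with p_i = f_i/31:
  p = 2/31 = 0.064516: log2(p) = -3.954196, -p*log2(p) = 0.255109
  p = 9/31 = 0.290323: log2(p) = -1.784271, -p*log2(p) = 0.518014
  p = 5/31 = 0.161290: log2(p) = -2.632268, -p*log2(p) = 0.424559
  p = 15/31 = 0.483871: log2(p) = -1.047306, -p*log2(p) = 0.506761
H = 0.255109 + 0.518014 + 0.424559 + 0.506761 = 1.704443

H = 1.7044 bits/symbol


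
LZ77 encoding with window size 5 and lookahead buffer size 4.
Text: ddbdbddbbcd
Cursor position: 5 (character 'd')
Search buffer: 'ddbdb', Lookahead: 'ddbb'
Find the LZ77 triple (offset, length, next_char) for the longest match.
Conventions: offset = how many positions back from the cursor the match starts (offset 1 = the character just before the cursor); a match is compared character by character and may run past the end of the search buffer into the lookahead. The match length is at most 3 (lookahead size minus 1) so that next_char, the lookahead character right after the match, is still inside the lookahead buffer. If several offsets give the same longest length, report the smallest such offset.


Try each offset into the search buffer:
  offset=1 (pos 4, char 'b'): match length 0
  offset=2 (pos 3, char 'd'): match length 1
  offset=3 (pos 2, char 'b'): match length 0
  offset=4 (pos 1, char 'd'): match length 1
  offset=5 (pos 0, char 'd'): match length 3
Longest match has length 3 at offset 5.
next_char = character at position 5 + 3 = 8 -> 'b'

Best match: offset=5, length=3 (matching 'ddb' starting at position 0)
LZ77 triple: (5, 3, 'b')


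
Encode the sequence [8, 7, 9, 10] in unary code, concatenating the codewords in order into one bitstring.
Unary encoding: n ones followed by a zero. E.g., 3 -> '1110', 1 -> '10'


Encode each number as n ones followed by a terminating 0:
  8 -> 111111110 (9 bits)
  7 -> 11111110 (8 bits)
  9 -> 1111111110 (10 bits)
  10 -> 11111111110 (11 bits)
Total length = 9 + 8 + 10 + 11 = 38 bits.

Unary([8, 7, 9, 10]) = 11111111011111110111111111011111111110 (38 bits)


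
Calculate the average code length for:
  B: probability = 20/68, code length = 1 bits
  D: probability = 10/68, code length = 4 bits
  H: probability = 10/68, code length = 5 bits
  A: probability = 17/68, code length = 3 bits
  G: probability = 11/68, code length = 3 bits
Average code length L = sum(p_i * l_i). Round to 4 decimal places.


Weighted contributions p_i * l_i:
  B: (20/68) * 1 = 20/68
  D: (10/68) * 4 = 40/68
  H: (10/68) * 5 = 50/68
  A: (17/68) * 3 = 51/68
  G: (11/68) * 3 = 33/68
Sum = (20 + 40 + 50 + 51 + 33)/68 = 194/68

L = 194/68 = 2.8529 bits/symbol


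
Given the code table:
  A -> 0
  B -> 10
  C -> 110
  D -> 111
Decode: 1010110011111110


Decoding:
10 -> B
10 -> B
110 -> C
0 -> A
111 -> D
111 -> D
10 -> B


Result: BBCADDB


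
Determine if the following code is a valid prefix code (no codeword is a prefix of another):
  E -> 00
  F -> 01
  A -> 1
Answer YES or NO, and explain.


Checking each pair (does one codeword prefix another?):
  E='00' vs F='01': no prefix
  E='00' vs A='1': no prefix
  F='01' vs E='00': no prefix
  F='01' vs A='1': no prefix
  A='1' vs E='00': no prefix
  A='1' vs F='01': no prefix
No violation found over all pairs.

YES -- this is a valid prefix code. No codeword is a prefix of any other codeword.


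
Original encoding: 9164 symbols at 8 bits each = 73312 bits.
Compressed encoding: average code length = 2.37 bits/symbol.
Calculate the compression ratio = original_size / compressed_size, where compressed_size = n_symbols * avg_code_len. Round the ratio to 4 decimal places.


original_size = n_symbols * orig_bits = 9164 * 8 = 73312 bits
compressed_size = n_symbols * avg_code_len = 9164 * 2.37 = 21718.68 bits
ratio = original_size / compressed_size = 73312 / 21718.68 = 3.3755

Compression ratio = 3.3755


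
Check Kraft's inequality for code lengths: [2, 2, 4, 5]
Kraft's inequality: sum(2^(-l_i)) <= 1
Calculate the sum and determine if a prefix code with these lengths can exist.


Sum = 2^(-2) + 2^(-2) + 2^(-4) + 2^(-5)
    = 0.25 + 0.25 + 0.0625 + 0.03125
    = 19/32 = 0.59375
Since 0.59375 <= 1, Kraft's inequality IS satisfied.
A prefix code with these lengths CAN exist.

Kraft sum = 0.59375. Satisfied.


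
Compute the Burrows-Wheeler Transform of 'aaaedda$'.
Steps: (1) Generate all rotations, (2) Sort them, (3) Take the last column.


Rotations (sorted):
  0: $aaaedda -> last char: a
  1: a$aaaedd -> last char: d
  2: aaaedda$ -> last char: $
  3: aaedda$a -> last char: a
  4: aedda$aa -> last char: a
  5: da$aaaed -> last char: d
  6: dda$aaae -> last char: e
  7: edda$aaa -> last char: a


BWT = ad$aadea


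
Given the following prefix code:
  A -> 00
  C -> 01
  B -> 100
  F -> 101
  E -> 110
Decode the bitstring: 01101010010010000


Decoding step by step:
Bits 01 -> C
Bits 101 -> F
Bits 01 -> C
Bits 00 -> A
Bits 100 -> B
Bits 100 -> B
Bits 00 -> A


Decoded message: CFCABBA


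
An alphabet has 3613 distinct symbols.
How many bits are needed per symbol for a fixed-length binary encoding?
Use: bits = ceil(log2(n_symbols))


log2(3613) = 11.819
Bracket: 2^11 = 2048 < 3613 <= 2^12 = 4096
So ceil(log2(3613)) = 12

bits = ceil(log2(3613)) = ceil(11.819) = 12 bits


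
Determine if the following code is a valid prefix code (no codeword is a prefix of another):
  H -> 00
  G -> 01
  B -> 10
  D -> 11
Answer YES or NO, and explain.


Checking each pair (does one codeword prefix another?):
  H='00' vs G='01': no prefix
  H='00' vs B='10': no prefix
  H='00' vs D='11': no prefix
  G='01' vs H='00': no prefix
  G='01' vs B='10': no prefix
  G='01' vs D='11': no prefix
  B='10' vs H='00': no prefix
  B='10' vs G='01': no prefix
  B='10' vs D='11': no prefix
  D='11' vs H='00': no prefix
  D='11' vs G='01': no prefix
  D='11' vs B='10': no prefix
No violation found over all pairs.

YES -- this is a valid prefix code. No codeword is a prefix of any other codeword.


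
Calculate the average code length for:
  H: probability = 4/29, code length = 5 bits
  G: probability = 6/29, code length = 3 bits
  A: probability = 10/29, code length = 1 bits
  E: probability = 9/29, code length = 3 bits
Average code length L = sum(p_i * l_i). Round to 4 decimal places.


Weighted contributions p_i * l_i:
  H: (4/29) * 5 = 20/29
  G: (6/29) * 3 = 18/29
  A: (10/29) * 1 = 10/29
  E: (9/29) * 3 = 27/29
Sum = (20 + 18 + 10 + 27)/29 = 75/29

L = 75/29 = 2.5862 bits/symbol


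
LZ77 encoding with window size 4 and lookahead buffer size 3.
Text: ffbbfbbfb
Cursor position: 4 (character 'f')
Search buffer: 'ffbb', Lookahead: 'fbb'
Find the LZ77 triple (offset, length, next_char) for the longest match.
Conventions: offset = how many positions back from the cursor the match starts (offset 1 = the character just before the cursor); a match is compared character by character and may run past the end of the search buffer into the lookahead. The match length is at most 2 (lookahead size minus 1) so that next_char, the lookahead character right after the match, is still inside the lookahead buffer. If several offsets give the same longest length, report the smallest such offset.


Try each offset into the search buffer:
  offset=1 (pos 3, char 'b'): match length 0
  offset=2 (pos 2, char 'b'): match length 0
  offset=3 (pos 1, char 'f'): match length 2
  offset=4 (pos 0, char 'f'): match length 1
Longest match has length 2 at offset 3.
next_char = character at position 4 + 2 = 6 -> 'b'

Best match: offset=3, length=2 (matching 'fb' starting at position 1)
LZ77 triple: (3, 2, 'b')


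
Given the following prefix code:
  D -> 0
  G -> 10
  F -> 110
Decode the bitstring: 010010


Decoding step by step:
Bits 0 -> D
Bits 10 -> G
Bits 0 -> D
Bits 10 -> G


Decoded message: DGDG


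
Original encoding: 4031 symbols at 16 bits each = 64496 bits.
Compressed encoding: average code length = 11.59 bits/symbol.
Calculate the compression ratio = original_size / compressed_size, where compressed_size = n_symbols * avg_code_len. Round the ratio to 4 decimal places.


original_size = n_symbols * orig_bits = 4031 * 16 = 64496 bits
compressed_size = n_symbols * avg_code_len = 4031 * 11.59 = 46719.29 bits
ratio = original_size / compressed_size = 64496 / 46719.29 = 1.3805

Compression ratio = 1.3805


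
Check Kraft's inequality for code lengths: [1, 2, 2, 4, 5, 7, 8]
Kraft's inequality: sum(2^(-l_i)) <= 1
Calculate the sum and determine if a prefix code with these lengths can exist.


Sum = 2^(-1) + 2^(-2) + 2^(-2) + 2^(-4) + 2^(-5) + 2^(-7) + 2^(-8)
    = 0.5 + 0.25 + 0.25 + 0.0625 + 0.03125 + 0.0078125 + 0.00390625
    = 283/256 = 1.10546875
Since 1.10546875 > 1, Kraft's inequality is NOT satisfied.
A prefix code with these lengths CANNOT exist.

Kraft sum = 1.10546875. Not satisfied.


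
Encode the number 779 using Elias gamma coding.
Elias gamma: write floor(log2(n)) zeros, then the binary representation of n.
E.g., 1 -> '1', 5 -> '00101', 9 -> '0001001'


num_bits = floor(log2(779)) + 1 = 10
leading_zeros = num_bits - 1 = 9
binary(779) = 1100001011

Elias gamma(779) = '000000000' + '1100001011' = 0000000001100001011 (19 bits)


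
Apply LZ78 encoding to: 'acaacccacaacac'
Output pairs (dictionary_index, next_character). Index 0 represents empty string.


LZ78 encoding steps:
Dictionary: {0: ''}
Step 1: w='' (idx 0), next='a' -> output (0, 'a'), add 'a' as idx 1
Step 2: w='' (idx 0), next='c' -> output (0, 'c'), add 'c' as idx 2
Step 3: w='a' (idx 1), next='a' -> output (1, 'a'), add 'aa' as idx 3
Step 4: w='c' (idx 2), next='c' -> output (2, 'c'), add 'cc' as idx 4
Step 5: w='c' (idx 2), next='a' -> output (2, 'a'), add 'ca' as idx 5
Step 6: w='ca' (idx 5), next='a' -> output (5, 'a'), add 'caa' as idx 6
Step 7: w='ca' (idx 5), next='c' -> output (5, 'c'), add 'cac' as idx 7


Encoded: [(0, 'a'), (0, 'c'), (1, 'a'), (2, 'c'), (2, 'a'), (5, 'a'), (5, 'c')]


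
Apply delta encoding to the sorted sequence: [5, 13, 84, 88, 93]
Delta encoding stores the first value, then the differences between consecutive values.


First value: 5
Deltas:
  13 - 5 = 8
  84 - 13 = 71
  88 - 84 = 4
  93 - 88 = 5


Delta encoded: [5, 8, 71, 4, 5]


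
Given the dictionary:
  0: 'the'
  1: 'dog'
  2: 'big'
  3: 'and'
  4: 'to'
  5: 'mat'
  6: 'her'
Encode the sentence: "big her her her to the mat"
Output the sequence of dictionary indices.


Look up each word in the dictionary:
  'big' -> 2
  'her' -> 6
  'her' -> 6
  'her' -> 6
  'to' -> 4
  'the' -> 0
  'mat' -> 5

Encoded: [2, 6, 6, 6, 4, 0, 5]


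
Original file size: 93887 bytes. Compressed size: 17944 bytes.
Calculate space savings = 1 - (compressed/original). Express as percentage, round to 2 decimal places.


ratio = compressed/original = 17944/93887 = 0.191123
savings = 1 - ratio = 1 - 0.191123 = 0.808877
as a percentage: 0.808877 * 100 = 80.89%

Space savings = 1 - 17944/93887 = 80.89%


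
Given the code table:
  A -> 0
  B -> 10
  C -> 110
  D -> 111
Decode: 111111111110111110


Decoding:
111 -> D
111 -> D
111 -> D
110 -> C
111 -> D
110 -> C


Result: DDDCDC


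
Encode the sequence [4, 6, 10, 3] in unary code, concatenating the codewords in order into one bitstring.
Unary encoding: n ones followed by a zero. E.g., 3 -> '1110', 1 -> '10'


Encode each number as n ones followed by a terminating 0:
  4 -> 11110 (5 bits)
  6 -> 1111110 (7 bits)
  10 -> 11111111110 (11 bits)
  3 -> 1110 (4 bits)
Total length = 5 + 7 + 11 + 4 = 27 bits.

Unary([4, 6, 10, 3]) = 111101111110111111111101110 (27 bits)


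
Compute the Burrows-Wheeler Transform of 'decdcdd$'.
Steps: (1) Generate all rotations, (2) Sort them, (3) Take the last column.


Rotations (sorted):
  0: $decdcdd -> last char: d
  1: cdcdd$de -> last char: e
  2: cdd$decd -> last char: d
  3: d$decdcd -> last char: d
  4: dcdd$dec -> last char: c
  5: dd$decdc -> last char: c
  6: decdcdd$ -> last char: $
  7: ecdcdd$d -> last char: d


BWT = deddcc$d


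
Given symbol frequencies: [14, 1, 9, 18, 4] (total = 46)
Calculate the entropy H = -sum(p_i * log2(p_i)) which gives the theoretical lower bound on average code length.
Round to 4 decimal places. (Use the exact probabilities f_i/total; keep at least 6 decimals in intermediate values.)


Per-symbol terms -p_i * log2(p_i) with p_i = f_i/46:
  p = 14/46 = 0.304348: log2(p) = -1.716207, -p*log2(p) = 0.522324
  p = 1/46 = 0.021739: log2(p) = -5.523562, -p*log2(p) = 0.120077
  p = 9/46 = 0.195652: log2(p) = -2.353637, -p*log2(p) = 0.460494
  p = 18/46 = 0.391304: log2(p) = -1.353637, -p*log2(p) = 0.529684
  p = 4/46 = 0.086957: log2(p) = -3.523562, -p*log2(p) = 0.306397
H = 0.522324 + 0.120077 + 0.460494 + 0.529684 + 0.306397 = 1.938976

H = 1.939 bits/symbol


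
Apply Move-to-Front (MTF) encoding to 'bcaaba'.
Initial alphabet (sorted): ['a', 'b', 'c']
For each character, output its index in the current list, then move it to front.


MTF encoding:
'b': index 1 in ['a', 'b', 'c'] -> ['b', 'a', 'c']
'c': index 2 in ['b', 'a', 'c'] -> ['c', 'b', 'a']
'a': index 2 in ['c', 'b', 'a'] -> ['a', 'c', 'b']
'a': index 0 in ['a', 'c', 'b'] -> ['a', 'c', 'b']
'b': index 2 in ['a', 'c', 'b'] -> ['b', 'a', 'c']
'a': index 1 in ['b', 'a', 'c'] -> ['a', 'b', 'c']


Output: [1, 2, 2, 0, 2, 1]


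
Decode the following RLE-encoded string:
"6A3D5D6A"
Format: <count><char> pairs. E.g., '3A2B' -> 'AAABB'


Expanding each <count><char> pair:
  6A -> 'AAAAAA'
  3D -> 'DDD'
  5D -> 'DDDDD'
  6A -> 'AAAAAA'

Decoded = AAAAAADDDDDDDDAAAAAA


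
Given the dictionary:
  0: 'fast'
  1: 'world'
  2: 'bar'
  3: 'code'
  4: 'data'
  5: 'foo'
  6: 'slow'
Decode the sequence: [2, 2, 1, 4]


Look up each index in the dictionary:
  2 -> 'bar'
  2 -> 'bar'
  1 -> 'world'
  4 -> 'data'

Decoded: "bar bar world data"


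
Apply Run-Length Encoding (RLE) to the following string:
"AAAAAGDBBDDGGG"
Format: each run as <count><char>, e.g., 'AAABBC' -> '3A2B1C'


Scanning runs left to right:
  i=0: run of 'A' x 5 -> '5A'
  i=5: run of 'G' x 1 -> '1G'
  i=6: run of 'D' x 1 -> '1D'
  i=7: run of 'B' x 2 -> '2B'
  i=9: run of 'D' x 2 -> '2D'
  i=11: run of 'G' x 3 -> '3G'

RLE = 5A1G1D2B2D3G


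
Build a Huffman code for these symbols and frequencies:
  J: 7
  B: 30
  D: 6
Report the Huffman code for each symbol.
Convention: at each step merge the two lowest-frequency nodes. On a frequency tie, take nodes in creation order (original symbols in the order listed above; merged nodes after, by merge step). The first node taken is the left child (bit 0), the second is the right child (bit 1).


Huffman tree construction:
Step 1: Merge D(6) + J(7) = 13
Step 2: Merge (D+J)(13) + B(30) = 43
Read each symbol's code off the tree from the root (left child = 0, right child = 1).

Codes:
  J: 01 (length 2)
  B: 1 (length 1)
  D: 00 (length 2)
Average code length: 56/43 = 1.3023 bits/symbol


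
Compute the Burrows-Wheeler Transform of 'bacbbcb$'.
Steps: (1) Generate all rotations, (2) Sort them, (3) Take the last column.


Rotations (sorted):
  0: $bacbbcb -> last char: b
  1: acbbcb$b -> last char: b
  2: b$bacbbc -> last char: c
  3: bacbbcb$ -> last char: $
  4: bbcb$bac -> last char: c
  5: bcb$bacb -> last char: b
  6: cb$bacbb -> last char: b
  7: cbbcb$ba -> last char: a


BWT = bbc$cbba


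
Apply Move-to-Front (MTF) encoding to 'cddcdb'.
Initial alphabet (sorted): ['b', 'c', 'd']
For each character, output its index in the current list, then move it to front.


MTF encoding:
'c': index 1 in ['b', 'c', 'd'] -> ['c', 'b', 'd']
'd': index 2 in ['c', 'b', 'd'] -> ['d', 'c', 'b']
'd': index 0 in ['d', 'c', 'b'] -> ['d', 'c', 'b']
'c': index 1 in ['d', 'c', 'b'] -> ['c', 'd', 'b']
'd': index 1 in ['c', 'd', 'b'] -> ['d', 'c', 'b']
'b': index 2 in ['d', 'c', 'b'] -> ['b', 'd', 'c']


Output: [1, 2, 0, 1, 1, 2]


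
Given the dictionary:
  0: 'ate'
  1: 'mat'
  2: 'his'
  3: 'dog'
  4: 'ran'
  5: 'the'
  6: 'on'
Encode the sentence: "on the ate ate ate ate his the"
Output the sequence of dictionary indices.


Look up each word in the dictionary:
  'on' -> 6
  'the' -> 5
  'ate' -> 0
  'ate' -> 0
  'ate' -> 0
  'ate' -> 0
  'his' -> 2
  'the' -> 5

Encoded: [6, 5, 0, 0, 0, 0, 2, 5]


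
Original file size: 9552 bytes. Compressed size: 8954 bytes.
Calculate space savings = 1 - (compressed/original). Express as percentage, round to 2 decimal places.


ratio = compressed/original = 8954/9552 = 0.937395
savings = 1 - ratio = 1 - 0.937395 = 0.062605
as a percentage: 0.062605 * 100 = 6.26%

Space savings = 1 - 8954/9552 = 6.26%


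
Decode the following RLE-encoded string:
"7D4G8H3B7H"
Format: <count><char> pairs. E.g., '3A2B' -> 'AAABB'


Expanding each <count><char> pair:
  7D -> 'DDDDDDD'
  4G -> 'GGGG'
  8H -> 'HHHHHHHH'
  3B -> 'BBB'
  7H -> 'HHHHHHH'

Decoded = DDDDDDDGGGGHHHHHHHHBBBHHHHHHH


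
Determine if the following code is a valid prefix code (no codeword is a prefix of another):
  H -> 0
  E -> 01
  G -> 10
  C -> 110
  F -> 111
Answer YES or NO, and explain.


Checking each pair (does one codeword prefix another?):
  H='0' vs E='01': prefix -- VIOLATION

NO -- this is NOT a valid prefix code. H (0) is a prefix of E (01).
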